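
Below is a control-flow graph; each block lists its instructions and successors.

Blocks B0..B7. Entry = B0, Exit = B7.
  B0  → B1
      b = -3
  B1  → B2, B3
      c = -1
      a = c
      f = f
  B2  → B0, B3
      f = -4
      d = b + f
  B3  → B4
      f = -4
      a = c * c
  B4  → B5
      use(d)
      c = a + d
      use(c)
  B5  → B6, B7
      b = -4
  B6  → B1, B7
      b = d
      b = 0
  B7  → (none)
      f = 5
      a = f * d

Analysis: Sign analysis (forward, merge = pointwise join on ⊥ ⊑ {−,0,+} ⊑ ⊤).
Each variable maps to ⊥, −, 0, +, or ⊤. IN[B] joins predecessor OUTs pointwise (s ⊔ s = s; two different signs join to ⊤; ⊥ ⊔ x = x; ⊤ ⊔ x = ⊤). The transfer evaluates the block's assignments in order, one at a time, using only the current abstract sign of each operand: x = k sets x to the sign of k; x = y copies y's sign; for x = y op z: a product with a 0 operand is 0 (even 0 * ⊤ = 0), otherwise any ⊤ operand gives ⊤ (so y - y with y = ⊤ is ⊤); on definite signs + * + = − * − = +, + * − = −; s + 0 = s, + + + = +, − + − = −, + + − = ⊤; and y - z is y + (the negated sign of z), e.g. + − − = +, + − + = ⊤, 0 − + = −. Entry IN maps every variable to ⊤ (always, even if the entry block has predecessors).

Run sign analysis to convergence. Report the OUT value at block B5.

Per-block solution:
  B0: | IN=(all ⊤) | OUT={b:-; rest ⊤}
  B1: | IN=(all ⊤) | OUT={a:-, c:-; rest ⊤}
  B2: | IN={a:-, c:-; rest ⊤} | OUT={a:-, c:-, f:-; rest ⊤}
  B3: | IN={a:-, c:-; rest ⊤} | OUT={a:+, c:-, f:-; rest ⊤}
  B4: | IN={a:+, c:-, f:-; rest ⊤} | OUT={a:+, f:-; rest ⊤}
  B5: | IN={a:+, f:-; rest ⊤} | OUT={a:+, b:-, f:-; rest ⊤}
  B6: | IN={a:+, b:-, f:-; rest ⊤} | OUT={a:+, b:0, f:-; rest ⊤}
  B7: | IN={a:+, f:-; rest ⊤} | OUT={f:+; rest ⊤}

Merge at B5: IN[B5] = OUT[B4] = {a: +, b: ⊤, c: ⊤, d: ⊤, e: ⊤, f: -}
Applying B5's transfer function to that IN value gives OUT[B5] (row B5 above).

Answer: {a: +, b: -, c: ⊤, d: ⊤, e: ⊤, f: -}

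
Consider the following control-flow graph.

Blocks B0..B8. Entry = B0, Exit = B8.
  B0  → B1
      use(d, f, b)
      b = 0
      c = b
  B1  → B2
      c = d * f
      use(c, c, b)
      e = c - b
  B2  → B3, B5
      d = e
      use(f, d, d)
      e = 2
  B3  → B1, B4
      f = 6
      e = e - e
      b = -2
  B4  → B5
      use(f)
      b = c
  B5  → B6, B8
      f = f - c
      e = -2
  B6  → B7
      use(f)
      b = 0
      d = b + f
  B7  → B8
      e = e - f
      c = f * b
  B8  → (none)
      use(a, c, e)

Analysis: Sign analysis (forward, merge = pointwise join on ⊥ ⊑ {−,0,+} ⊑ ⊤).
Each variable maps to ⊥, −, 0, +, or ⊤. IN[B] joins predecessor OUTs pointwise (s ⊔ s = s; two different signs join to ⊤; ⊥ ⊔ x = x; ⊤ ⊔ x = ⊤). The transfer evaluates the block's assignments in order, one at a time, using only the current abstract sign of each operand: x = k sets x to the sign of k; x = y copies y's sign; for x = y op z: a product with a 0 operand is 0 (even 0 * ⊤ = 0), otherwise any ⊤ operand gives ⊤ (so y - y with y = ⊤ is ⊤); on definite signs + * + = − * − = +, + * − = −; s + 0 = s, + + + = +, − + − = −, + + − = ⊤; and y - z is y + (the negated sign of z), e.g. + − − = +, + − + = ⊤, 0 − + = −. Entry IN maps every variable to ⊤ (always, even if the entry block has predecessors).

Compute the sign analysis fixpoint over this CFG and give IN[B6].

Answer: {a: ⊤, b: ⊤, c: ⊤, d: ⊤, e: -, f: ⊤}

Working:
Fixpoint table:
  B0: | IN=(all ⊤) | OUT={b:0, c:0; rest ⊤}
  B1: | IN=(all ⊤) | OUT=(all ⊤)
  B2: | IN=(all ⊤) | OUT={e:+; rest ⊤}
  B3: | IN={e:+; rest ⊤} | OUT={b:-, f:+; rest ⊤}
  B4: | IN={b:-, f:+; rest ⊤} | OUT={f:+; rest ⊤}
  B5: | IN=(all ⊤) | OUT={e:-; rest ⊤}
  B6: | IN={e:-; rest ⊤} | OUT={b:0, e:-; rest ⊤}
  B7: | IN={b:0, e:-; rest ⊤} | OUT={b:0, c:0; rest ⊤}
  B8: | IN=(all ⊤) | OUT=(all ⊤)

Merge at B6: IN[B6] = OUT[B5] = {a: ⊤, b: ⊤, c: ⊤, d: ⊤, e: -, f: ⊤}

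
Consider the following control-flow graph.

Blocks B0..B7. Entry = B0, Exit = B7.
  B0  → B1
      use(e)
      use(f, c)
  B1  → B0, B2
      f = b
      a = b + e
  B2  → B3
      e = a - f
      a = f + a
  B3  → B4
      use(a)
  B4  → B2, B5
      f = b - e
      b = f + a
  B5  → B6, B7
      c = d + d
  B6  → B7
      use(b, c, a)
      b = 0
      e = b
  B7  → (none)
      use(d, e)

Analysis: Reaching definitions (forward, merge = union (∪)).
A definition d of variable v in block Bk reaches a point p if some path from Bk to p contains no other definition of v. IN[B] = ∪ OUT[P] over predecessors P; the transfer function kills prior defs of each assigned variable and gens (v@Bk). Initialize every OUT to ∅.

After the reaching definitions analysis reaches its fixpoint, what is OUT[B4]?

Converged values:
  B0: | IN={a@B1, f@B1} | OUT={a@B1, f@B1}
  B1: | IN={a@B1, f@B1} | OUT={a@B1, f@B1}
  B2: | IN={a@B1, a@B2, b@B4, e@B2, f@B1, f@B4} | OUT={a@B2, b@B4, e@B2, f@B1, f@B4}
  B3: | IN={a@B2, b@B4, e@B2, f@B1, f@B4} | OUT={a@B2, b@B4, e@B2, f@B1, f@B4}
  B4: | IN={a@B2, b@B4, e@B2, f@B1, f@B4} | OUT={a@B2, b@B4, e@B2, f@B4}
  B5: | IN={a@B2, b@B4, e@B2, f@B4} | OUT={a@B2, b@B4, c@B5, e@B2, f@B4}
  B6: | IN={a@B2, b@B4, c@B5, e@B2, f@B4} | OUT={a@B2, b@B6, c@B5, e@B6, f@B4}
  B7: | IN={a@B2, b@B4, b@B6, c@B5, e@B2, e@B6, f@B4} | OUT={a@B2, b@B4, b@B6, c@B5, e@B2, e@B6, f@B4}

Merge at B4: IN[B4] = OUT[B3] = {a@B2, b@B4, e@B2, f@B1, f@B4}
Applying B4's transfer function to that IN value gives OUT[B4] (row B4 above).

Answer: {a@B2, b@B4, e@B2, f@B4}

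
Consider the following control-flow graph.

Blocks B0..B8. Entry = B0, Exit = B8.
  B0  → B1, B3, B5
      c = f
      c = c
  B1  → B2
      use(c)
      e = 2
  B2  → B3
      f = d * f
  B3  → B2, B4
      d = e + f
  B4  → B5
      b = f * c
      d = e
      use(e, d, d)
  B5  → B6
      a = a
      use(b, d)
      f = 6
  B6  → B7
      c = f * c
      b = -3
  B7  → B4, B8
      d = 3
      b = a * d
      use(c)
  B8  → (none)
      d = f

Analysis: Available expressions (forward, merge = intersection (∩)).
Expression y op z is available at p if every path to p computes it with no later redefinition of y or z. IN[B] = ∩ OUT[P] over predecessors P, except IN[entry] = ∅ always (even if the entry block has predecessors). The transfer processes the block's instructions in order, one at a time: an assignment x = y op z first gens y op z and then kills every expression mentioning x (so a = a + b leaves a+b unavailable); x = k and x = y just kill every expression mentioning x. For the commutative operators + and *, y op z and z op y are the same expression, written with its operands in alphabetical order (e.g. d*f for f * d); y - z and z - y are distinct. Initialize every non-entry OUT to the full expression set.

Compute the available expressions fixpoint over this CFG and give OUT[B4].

Fixpoint table:
  B0:  IN={}  OUT={}
  B1:  IN={}  OUT={}
  B2:  IN={}  OUT={}
  B3:  IN={}  OUT={e+f}
  B4:  IN={}  OUT={c*f}
  B5:  IN={}  OUT={}
  B6:  IN={}  OUT={}
  B7:  IN={}  OUT={a*d}
  B8:  IN={a*d}  OUT={}

Merge at B4: IN[B4] = OUT[B3] ∩ OUT[B7] = {}
Applying B4's transfer function to that IN value gives OUT[B4] (row B4 above).

Answer: {c*f}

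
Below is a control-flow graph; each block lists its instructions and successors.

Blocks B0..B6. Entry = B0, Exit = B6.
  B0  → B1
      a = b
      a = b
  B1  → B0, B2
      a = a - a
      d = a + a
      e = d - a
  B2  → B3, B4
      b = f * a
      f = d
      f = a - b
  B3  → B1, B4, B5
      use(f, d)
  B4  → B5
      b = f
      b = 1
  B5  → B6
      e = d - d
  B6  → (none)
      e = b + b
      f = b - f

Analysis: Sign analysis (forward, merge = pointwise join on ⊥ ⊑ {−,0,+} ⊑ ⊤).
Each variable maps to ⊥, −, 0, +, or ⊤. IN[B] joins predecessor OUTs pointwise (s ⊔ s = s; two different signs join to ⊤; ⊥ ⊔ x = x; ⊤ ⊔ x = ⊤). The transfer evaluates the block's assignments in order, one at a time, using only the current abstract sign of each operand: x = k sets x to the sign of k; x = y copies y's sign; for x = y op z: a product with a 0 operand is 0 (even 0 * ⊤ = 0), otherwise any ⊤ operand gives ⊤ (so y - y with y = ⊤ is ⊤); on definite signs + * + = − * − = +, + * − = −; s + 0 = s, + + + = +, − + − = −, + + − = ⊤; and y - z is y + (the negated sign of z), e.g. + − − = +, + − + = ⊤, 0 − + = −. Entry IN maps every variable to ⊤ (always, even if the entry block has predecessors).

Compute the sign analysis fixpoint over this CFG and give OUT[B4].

Converged values:
  B0:   IN=(all ⊤)   OUT=(all ⊤)
  B1:   IN=(all ⊤)   OUT=(all ⊤)
  B2:   IN=(all ⊤)   OUT=(all ⊤)
  B3:   IN=(all ⊤)   OUT=(all ⊤)
  B4:   IN=(all ⊤)   OUT={b:+; rest ⊤}
  B5:   IN=(all ⊤)   OUT=(all ⊤)
  B6:   IN=(all ⊤)   OUT=(all ⊤)

Merge at B4: IN[B4] = OUT[B2] ⊔ OUT[B3] = {a: ⊤, b: ⊤, c: ⊤, d: ⊤, e: ⊤, f: ⊤}
Applying B4's transfer function to that IN value gives OUT[B4] (row B4 above).

Answer: {a: ⊤, b: +, c: ⊤, d: ⊤, e: ⊤, f: ⊤}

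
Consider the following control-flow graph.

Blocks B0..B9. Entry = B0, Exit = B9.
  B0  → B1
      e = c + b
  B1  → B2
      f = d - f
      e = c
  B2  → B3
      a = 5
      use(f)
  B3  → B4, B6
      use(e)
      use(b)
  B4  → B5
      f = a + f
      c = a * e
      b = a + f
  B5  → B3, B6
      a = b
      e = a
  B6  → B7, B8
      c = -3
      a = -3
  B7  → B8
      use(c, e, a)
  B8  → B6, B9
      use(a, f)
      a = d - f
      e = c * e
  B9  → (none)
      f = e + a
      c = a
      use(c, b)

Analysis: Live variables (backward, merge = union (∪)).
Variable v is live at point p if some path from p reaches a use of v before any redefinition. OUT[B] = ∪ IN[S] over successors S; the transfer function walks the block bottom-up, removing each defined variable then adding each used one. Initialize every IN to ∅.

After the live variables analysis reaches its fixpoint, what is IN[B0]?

Converged values:
  B0:  IN={b, c, d, f}  OUT={b, c, d, f}
  B1:  IN={b, c, d, f}  OUT={b, d, e, f}
  B2:  IN={b, d, e, f}  OUT={a, b, d, e, f}
  B3:  IN={a, b, d, e, f}  OUT={a, b, d, e, f}
  B4:  IN={a, d, e, f}  OUT={b, d, f}
  B5:  IN={b, d, f}  OUT={a, b, d, e, f}
  B6:  IN={b, d, e, f}  OUT={a, b, c, d, e, f}
  B7:  IN={a, b, c, d, e, f}  OUT={a, b, c, d, e, f}
  B8:  IN={a, b, c, d, e, f}  OUT={a, b, d, e, f}
  B9:  IN={a, b, e}  OUT={}

Merge at B0: OUT[B0] = IN[B1] = {b, c, d, f}
Applying B0's transfer function to that OUT value gives IN[B0] (row B0 above).

Answer: {b, c, d, f}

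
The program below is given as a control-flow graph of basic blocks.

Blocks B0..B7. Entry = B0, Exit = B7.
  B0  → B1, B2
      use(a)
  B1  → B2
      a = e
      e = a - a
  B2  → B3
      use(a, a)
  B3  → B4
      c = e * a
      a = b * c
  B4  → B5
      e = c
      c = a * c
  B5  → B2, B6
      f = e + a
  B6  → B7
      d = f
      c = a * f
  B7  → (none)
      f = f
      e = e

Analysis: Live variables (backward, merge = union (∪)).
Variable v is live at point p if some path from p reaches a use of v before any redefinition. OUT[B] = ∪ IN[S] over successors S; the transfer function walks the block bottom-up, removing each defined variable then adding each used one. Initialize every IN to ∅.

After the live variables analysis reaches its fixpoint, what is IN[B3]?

Answer: {a, b, e}

Working:
Per-block solution:
  B0: | IN={a, b, e} | OUT={a, b, e}
  B1: | IN={b, e} | OUT={a, b, e}
  B2: | IN={a, b, e} | OUT={a, b, e}
  B3: | IN={a, b, e} | OUT={a, b, c}
  B4: | IN={a, b, c} | OUT={a, b, e}
  B5: | IN={a, b, e} | OUT={a, b, e, f}
  B6: | IN={a, e, f} | OUT={e, f}
  B7: | IN={e, f} | OUT={}

Merge at B3: OUT[B3] = IN[B4] = {a, b, c}
Applying B3's transfer function to that OUT value gives IN[B3] (row B3 above).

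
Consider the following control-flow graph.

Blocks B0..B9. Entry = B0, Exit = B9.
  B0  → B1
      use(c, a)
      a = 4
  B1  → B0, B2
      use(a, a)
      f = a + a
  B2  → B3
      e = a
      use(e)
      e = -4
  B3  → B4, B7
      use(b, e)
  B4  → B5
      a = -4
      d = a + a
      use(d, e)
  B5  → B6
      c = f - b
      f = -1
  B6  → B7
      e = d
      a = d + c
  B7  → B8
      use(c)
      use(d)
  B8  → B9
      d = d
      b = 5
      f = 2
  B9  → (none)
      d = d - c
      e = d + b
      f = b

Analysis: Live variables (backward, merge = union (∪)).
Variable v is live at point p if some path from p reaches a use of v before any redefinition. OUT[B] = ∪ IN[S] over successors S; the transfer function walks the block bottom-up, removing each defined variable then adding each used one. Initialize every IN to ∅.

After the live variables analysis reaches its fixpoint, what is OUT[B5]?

Per-block solution:
  B0: | IN={a, b, c, d} | OUT={a, b, c, d}
  B1: | IN={a, b, c, d} | OUT={a, b, c, d, f}
  B2: | IN={a, b, c, d, f} | OUT={b, c, d, e, f}
  B3: | IN={b, c, d, e, f} | OUT={b, c, d, e, f}
  B4: | IN={b, e, f} | OUT={b, d, f}
  B5: | IN={b, d, f} | OUT={c, d}
  B6: | IN={c, d} | OUT={c, d}
  B7: | IN={c, d} | OUT={c, d}
  B8: | IN={c, d} | OUT={b, c, d}
  B9: | IN={b, c, d} | OUT={}

Merge at B5: OUT[B5] = IN[B6] = {c, d}

Answer: {c, d}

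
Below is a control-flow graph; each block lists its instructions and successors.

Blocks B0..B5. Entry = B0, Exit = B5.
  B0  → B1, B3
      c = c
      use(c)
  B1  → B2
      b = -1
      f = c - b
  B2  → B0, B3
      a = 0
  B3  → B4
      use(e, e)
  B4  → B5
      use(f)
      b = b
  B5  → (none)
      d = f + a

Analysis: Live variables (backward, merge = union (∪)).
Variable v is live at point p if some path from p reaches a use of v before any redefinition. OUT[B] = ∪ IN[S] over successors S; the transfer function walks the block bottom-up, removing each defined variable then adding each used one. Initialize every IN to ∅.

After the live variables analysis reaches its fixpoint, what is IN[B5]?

Fixpoint table:
  B0: | IN={a, b, c, e, f} | OUT={a, b, c, e, f}
  B1: | IN={c, e} | OUT={b, c, e, f}
  B2: | IN={b, c, e, f} | OUT={a, b, c, e, f}
  B3: | IN={a, b, e, f} | OUT={a, b, f}
  B4: | IN={a, b, f} | OUT={a, f}
  B5: | IN={a, f} | OUT={}

B5 is the boundary node: OUT[B5] = {}
Applying B5's transfer function to that OUT value gives IN[B5] (row B5 above).

Answer: {a, f}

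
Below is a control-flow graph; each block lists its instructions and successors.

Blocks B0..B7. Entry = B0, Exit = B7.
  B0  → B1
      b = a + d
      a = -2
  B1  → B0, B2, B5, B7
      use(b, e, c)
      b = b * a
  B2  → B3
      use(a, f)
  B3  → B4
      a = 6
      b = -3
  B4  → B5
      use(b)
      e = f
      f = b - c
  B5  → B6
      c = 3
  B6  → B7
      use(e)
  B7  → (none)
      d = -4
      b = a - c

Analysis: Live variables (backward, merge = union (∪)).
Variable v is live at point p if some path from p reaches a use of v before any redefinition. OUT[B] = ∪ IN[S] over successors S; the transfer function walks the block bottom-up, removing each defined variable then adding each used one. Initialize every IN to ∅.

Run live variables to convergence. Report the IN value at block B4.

Per-block solution:
  B0: | IN={a, c, d, e, f} | OUT={a, b, c, d, e, f}
  B1: | IN={a, b, c, d, e, f} | OUT={a, c, d, e, f}
  B2: | IN={a, c, f} | OUT={c, f}
  B3: | IN={c, f} | OUT={a, b, c, f}
  B4: | IN={a, b, c, f} | OUT={a, e}
  B5: | IN={a, e} | OUT={a, c, e}
  B6: | IN={a, c, e} | OUT={a, c}
  B7: | IN={a, c} | OUT={}

Merge at B4: OUT[B4] = IN[B5] = {a, e}
Applying B4's transfer function to that OUT value gives IN[B4] (row B4 above).

Answer: {a, b, c, f}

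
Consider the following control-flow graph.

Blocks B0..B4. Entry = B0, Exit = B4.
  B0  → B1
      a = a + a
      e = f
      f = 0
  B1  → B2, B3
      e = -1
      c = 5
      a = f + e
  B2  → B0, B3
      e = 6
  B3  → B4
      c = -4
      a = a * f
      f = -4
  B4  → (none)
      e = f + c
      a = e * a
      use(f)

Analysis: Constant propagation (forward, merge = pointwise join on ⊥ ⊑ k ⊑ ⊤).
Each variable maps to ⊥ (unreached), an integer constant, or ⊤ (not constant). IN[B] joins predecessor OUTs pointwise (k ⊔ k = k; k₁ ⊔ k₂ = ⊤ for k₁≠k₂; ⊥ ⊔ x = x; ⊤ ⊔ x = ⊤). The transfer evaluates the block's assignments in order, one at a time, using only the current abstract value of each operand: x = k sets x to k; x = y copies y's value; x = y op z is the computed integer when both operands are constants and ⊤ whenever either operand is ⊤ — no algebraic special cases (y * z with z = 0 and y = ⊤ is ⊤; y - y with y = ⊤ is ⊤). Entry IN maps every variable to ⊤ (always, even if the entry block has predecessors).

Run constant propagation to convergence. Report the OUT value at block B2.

Answer: {a: -1, b: ⊤, c: 5, d: ⊤, e: 6, f: 0}

Working:
Converged values:
  B0:  IN=(all ⊤)  OUT={f:0; rest ⊤}
  B1:  IN={f:0; rest ⊤}  OUT={a:-1, c:5, e:-1, f:0; rest ⊤}
  B2:  IN={a:-1, c:5, e:-1, f:0; rest ⊤}  OUT={a:-1, c:5, e:6, f:0; rest ⊤}
  B3:  IN={a:-1, c:5, f:0; rest ⊤}  OUT={a:0, c:-4, f:-4; rest ⊤}
  B4:  IN={a:0, c:-4, f:-4; rest ⊤}  OUT={a:0, c:-4, e:-8, f:-4; rest ⊤}

Merge at B2: IN[B2] = OUT[B1] = {a: -1, b: ⊤, c: 5, d: ⊤, e: -1, f: 0}
Applying B2's transfer function to that IN value gives OUT[B2] (row B2 above).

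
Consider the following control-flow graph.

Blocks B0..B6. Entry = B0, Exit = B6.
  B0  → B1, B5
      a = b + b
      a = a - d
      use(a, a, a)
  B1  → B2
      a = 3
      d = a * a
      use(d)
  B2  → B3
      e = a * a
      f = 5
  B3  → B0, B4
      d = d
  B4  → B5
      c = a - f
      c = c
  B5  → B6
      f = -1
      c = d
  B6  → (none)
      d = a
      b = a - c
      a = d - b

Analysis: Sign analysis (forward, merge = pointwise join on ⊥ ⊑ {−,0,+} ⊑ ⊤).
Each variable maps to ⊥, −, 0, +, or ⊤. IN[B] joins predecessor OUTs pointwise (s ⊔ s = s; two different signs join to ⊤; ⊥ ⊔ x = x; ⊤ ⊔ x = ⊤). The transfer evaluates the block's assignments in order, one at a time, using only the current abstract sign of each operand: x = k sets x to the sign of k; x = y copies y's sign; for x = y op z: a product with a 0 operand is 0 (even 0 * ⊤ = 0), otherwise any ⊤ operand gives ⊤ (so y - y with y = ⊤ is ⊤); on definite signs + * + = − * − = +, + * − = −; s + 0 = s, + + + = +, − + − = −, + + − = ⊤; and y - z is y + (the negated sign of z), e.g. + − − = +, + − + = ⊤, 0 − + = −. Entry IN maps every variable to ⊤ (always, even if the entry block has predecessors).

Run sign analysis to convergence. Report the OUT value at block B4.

Per-block solution:
  B0: | IN=(all ⊤) | OUT=(all ⊤)
  B1: | IN=(all ⊤) | OUT={a:+, d:+; rest ⊤}
  B2: | IN={a:+, d:+; rest ⊤} | OUT={a:+, d:+, e:+, f:+; rest ⊤}
  B3: | IN={a:+, d:+, e:+, f:+; rest ⊤} | OUT={a:+, d:+, e:+, f:+; rest ⊤}
  B4: | IN={a:+, d:+, e:+, f:+; rest ⊤} | OUT={a:+, d:+, e:+, f:+; rest ⊤}
  B5: | IN=(all ⊤) | OUT={f:-; rest ⊤}
  B6: | IN={f:-; rest ⊤} | OUT={f:-; rest ⊤}

Merge at B4: IN[B4] = OUT[B3] = {a: +, b: ⊤, c: ⊤, d: +, e: +, f: +}
Applying B4's transfer function to that IN value gives OUT[B4] (row B4 above).

Answer: {a: +, b: ⊤, c: ⊤, d: +, e: +, f: +}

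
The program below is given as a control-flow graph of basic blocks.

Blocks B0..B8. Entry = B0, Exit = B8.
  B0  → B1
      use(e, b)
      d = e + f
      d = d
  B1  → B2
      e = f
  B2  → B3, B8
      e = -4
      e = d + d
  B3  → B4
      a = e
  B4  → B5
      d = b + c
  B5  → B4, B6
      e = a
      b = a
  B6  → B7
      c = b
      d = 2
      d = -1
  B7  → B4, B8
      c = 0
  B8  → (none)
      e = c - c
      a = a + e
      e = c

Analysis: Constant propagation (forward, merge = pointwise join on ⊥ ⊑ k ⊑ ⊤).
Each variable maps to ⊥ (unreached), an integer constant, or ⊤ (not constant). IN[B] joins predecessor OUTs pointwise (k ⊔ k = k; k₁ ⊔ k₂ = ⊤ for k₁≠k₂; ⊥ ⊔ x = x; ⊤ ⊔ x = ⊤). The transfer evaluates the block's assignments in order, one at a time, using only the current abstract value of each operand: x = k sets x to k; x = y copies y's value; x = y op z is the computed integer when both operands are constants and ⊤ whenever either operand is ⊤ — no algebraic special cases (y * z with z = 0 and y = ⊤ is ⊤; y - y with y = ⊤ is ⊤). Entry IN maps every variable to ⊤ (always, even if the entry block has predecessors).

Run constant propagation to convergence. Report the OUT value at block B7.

Fixpoint table:
  B0:  IN=(all ⊤)  OUT=(all ⊤)
  B1:  IN=(all ⊤)  OUT=(all ⊤)
  B2:  IN=(all ⊤)  OUT=(all ⊤)
  B3:  IN=(all ⊤)  OUT=(all ⊤)
  B4:  IN=(all ⊤)  OUT=(all ⊤)
  B5:  IN=(all ⊤)  OUT=(all ⊤)
  B6:  IN=(all ⊤)  OUT={d:-1; rest ⊤}
  B7:  IN={d:-1; rest ⊤}  OUT={c:0, d:-1; rest ⊤}
  B8:  IN=(all ⊤)  OUT=(all ⊤)

Merge at B7: IN[B7] = OUT[B6] = {a: ⊤, b: ⊤, c: ⊤, d: -1, e: ⊤, f: ⊤}
Applying B7's transfer function to that IN value gives OUT[B7] (row B7 above).

Answer: {a: ⊤, b: ⊤, c: 0, d: -1, e: ⊤, f: ⊤}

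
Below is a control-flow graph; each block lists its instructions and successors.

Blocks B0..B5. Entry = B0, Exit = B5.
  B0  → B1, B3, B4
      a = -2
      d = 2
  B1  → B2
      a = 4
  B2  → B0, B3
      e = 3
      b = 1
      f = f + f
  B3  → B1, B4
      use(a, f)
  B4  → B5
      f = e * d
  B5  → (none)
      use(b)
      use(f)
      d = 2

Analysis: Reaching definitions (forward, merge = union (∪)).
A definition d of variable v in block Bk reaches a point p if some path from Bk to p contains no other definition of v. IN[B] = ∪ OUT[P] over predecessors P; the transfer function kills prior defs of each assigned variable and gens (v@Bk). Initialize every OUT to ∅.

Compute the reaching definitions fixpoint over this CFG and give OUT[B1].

Answer: {a@B1, b@B2, d@B0, e@B2, f@B2}

Derivation:
Per-block solution:
  B0:  IN={a@B1, b@B2, d@B0, e@B2, f@B2}  OUT={a@B0, b@B2, d@B0, e@B2, f@B2}
  B1:  IN={a@B0, a@B1, b@B2, d@B0, e@B2, f@B2}  OUT={a@B1, b@B2, d@B0, e@B2, f@B2}
  B2:  IN={a@B1, b@B2, d@B0, e@B2, f@B2}  OUT={a@B1, b@B2, d@B0, e@B2, f@B2}
  B3:  IN={a@B0, a@B1, b@B2, d@B0, e@B2, f@B2}  OUT={a@B0, a@B1, b@B2, d@B0, e@B2, f@B2}
  B4:  IN={a@B0, a@B1, b@B2, d@B0, e@B2, f@B2}  OUT={a@B0, a@B1, b@B2, d@B0, e@B2, f@B4}
  B5:  IN={a@B0, a@B1, b@B2, d@B0, e@B2, f@B4}  OUT={a@B0, a@B1, b@B2, d@B5, e@B2, f@B4}

Merge at B1: IN[B1] = OUT[B0] ⊔ OUT[B3] = {a@B0, a@B1, b@B2, d@B0, e@B2, f@B2}
Applying B1's transfer function to that IN value gives OUT[B1] (row B1 above).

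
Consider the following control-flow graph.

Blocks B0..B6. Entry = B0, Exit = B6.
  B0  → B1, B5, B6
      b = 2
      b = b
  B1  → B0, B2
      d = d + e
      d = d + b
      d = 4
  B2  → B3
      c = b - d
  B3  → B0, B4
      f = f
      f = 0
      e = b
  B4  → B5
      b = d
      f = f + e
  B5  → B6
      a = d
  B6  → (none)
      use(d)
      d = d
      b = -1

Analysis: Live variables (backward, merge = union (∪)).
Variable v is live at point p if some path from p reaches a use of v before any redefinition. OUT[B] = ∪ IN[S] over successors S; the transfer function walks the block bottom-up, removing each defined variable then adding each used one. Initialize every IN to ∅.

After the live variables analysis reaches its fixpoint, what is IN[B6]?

Fixpoint table:
  B0:  IN={d, e, f}  OUT={b, d, e, f}
  B1:  IN={b, d, e, f}  OUT={b, d, e, f}
  B2:  IN={b, d, f}  OUT={b, d, f}
  B3:  IN={b, d, f}  OUT={d, e, f}
  B4:  IN={d, e, f}  OUT={d}
  B5:  IN={d}  OUT={d}
  B6:  IN={d}  OUT={}

B6 is the boundary node: OUT[B6] = {}
Applying B6's transfer function to that OUT value gives IN[B6] (row B6 above).

Answer: {d}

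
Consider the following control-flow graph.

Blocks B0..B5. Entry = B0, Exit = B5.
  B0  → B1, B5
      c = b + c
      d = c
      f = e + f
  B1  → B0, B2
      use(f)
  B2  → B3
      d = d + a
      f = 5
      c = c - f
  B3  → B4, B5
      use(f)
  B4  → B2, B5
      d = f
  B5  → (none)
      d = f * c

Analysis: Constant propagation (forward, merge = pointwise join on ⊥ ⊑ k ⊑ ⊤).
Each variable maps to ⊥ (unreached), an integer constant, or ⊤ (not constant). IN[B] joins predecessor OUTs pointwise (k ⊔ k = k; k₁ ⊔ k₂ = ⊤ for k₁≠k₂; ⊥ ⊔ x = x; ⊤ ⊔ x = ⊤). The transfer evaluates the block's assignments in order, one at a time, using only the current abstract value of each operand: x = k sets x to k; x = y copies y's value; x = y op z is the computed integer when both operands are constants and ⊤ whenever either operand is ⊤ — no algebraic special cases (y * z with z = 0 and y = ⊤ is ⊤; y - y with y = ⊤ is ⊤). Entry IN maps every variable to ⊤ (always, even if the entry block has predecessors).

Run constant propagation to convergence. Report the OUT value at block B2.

Answer: {a: ⊤, b: ⊤, c: ⊤, d: ⊤, e: ⊤, f: 5}

Trace:
Per-block solution:
  B0:   IN=(all ⊤)   OUT=(all ⊤)
  B1:   IN=(all ⊤)   OUT=(all ⊤)
  B2:   IN=(all ⊤)   OUT={f:5; rest ⊤}
  B3:   IN={f:5; rest ⊤}   OUT={f:5; rest ⊤}
  B4:   IN={f:5; rest ⊤}   OUT={d:5, f:5; rest ⊤}
  B5:   IN=(all ⊤)   OUT=(all ⊤)

Merge at B2: IN[B2] = OUT[B1] ⊔ OUT[B4] = {a: ⊤, b: ⊤, c: ⊤, d: ⊤, e: ⊤, f: ⊤}
Applying B2's transfer function to that IN value gives OUT[B2] (row B2 above).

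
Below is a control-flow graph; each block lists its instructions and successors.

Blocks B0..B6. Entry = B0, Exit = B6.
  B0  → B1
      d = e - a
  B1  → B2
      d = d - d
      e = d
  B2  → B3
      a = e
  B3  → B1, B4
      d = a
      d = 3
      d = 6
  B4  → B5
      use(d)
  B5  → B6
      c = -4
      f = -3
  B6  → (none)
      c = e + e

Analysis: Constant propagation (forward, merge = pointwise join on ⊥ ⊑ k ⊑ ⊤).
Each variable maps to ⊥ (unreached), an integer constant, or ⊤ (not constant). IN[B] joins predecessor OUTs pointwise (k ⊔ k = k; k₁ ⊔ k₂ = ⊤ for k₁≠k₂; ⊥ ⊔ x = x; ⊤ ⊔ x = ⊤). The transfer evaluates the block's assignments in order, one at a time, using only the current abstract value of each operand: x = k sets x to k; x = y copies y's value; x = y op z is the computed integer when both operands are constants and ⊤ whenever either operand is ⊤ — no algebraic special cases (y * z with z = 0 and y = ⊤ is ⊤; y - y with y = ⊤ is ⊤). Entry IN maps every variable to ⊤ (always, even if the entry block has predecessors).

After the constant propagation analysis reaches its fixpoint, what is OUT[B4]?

Answer: {a: ⊤, b: ⊤, c: ⊤, d: 6, e: ⊤, f: ⊤}

Trace:
Per-block solution:
  B0:  IN=(all ⊤)  OUT=(all ⊤)
  B1:  IN=(all ⊤)  OUT=(all ⊤)
  B2:  IN=(all ⊤)  OUT=(all ⊤)
  B3:  IN=(all ⊤)  OUT={d:6; rest ⊤}
  B4:  IN={d:6; rest ⊤}  OUT={d:6; rest ⊤}
  B5:  IN={d:6; rest ⊤}  OUT={c:-4, d:6, f:-3; rest ⊤}
  B6:  IN={c:-4, d:6, f:-3; rest ⊤}  OUT={d:6, f:-3; rest ⊤}

Merge at B4: IN[B4] = OUT[B3] = {a: ⊤, b: ⊤, c: ⊤, d: 6, e: ⊤, f: ⊤}
Applying B4's transfer function to that IN value gives OUT[B4] (row B4 above).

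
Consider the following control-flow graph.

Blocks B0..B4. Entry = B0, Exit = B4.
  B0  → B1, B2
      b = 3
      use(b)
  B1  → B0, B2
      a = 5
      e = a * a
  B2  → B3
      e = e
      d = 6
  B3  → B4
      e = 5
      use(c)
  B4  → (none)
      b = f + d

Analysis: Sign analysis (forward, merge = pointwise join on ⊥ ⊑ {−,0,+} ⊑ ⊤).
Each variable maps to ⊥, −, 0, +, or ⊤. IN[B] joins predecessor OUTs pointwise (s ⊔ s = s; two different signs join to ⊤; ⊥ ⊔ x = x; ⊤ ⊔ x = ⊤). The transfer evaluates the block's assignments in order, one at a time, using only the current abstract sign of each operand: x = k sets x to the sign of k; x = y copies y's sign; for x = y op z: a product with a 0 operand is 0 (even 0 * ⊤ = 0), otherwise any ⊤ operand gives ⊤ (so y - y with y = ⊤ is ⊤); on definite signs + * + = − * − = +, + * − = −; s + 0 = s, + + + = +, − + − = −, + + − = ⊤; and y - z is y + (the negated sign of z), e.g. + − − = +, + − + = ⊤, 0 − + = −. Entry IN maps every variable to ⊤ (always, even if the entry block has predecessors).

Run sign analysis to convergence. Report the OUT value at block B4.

Fixpoint table:
  B0: | IN=(all ⊤) | OUT={b:+; rest ⊤}
  B1: | IN={b:+; rest ⊤} | OUT={a:+, b:+, e:+; rest ⊤}
  B2: | IN={b:+; rest ⊤} | OUT={b:+, d:+; rest ⊤}
  B3: | IN={b:+, d:+; rest ⊤} | OUT={b:+, d:+, e:+; rest ⊤}
  B4: | IN={b:+, d:+, e:+; rest ⊤} | OUT={d:+, e:+; rest ⊤}

Merge at B4: IN[B4] = OUT[B3] = {a: ⊤, b: +, c: ⊤, d: +, e: +, f: ⊤}
Applying B4's transfer function to that IN value gives OUT[B4] (row B4 above).

Answer: {a: ⊤, b: ⊤, c: ⊤, d: +, e: +, f: ⊤}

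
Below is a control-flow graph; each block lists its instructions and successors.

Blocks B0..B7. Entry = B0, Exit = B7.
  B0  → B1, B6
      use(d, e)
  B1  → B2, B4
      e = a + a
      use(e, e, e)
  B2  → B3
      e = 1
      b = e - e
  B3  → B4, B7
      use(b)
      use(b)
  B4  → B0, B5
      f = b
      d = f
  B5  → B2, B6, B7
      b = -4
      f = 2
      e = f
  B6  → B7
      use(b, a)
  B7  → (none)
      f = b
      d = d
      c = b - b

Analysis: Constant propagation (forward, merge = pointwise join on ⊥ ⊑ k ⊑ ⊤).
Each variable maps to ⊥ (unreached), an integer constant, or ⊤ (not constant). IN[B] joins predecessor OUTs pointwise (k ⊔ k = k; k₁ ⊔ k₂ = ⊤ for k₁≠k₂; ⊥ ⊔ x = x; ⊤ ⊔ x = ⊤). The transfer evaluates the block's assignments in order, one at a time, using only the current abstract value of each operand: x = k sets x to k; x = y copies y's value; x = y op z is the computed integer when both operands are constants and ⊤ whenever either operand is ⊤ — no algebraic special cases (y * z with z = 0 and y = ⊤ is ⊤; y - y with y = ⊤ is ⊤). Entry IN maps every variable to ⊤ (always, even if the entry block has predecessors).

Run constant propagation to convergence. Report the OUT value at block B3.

Answer: {a: ⊤, b: 0, c: ⊤, d: ⊤, e: 1, f: ⊤}

Derivation:
Fixpoint table:
  B0:   IN=(all ⊤)   OUT=(all ⊤)
  B1:   IN=(all ⊤)   OUT=(all ⊤)
  B2:   IN=(all ⊤)   OUT={b:0, e:1; rest ⊤}
  B3:   IN={b:0, e:1; rest ⊤}   OUT={b:0, e:1; rest ⊤}
  B4:   IN=(all ⊤)   OUT=(all ⊤)
  B5:   IN=(all ⊤)   OUT={b:-4, e:2, f:2; rest ⊤}
  B6:   IN=(all ⊤)   OUT=(all ⊤)
  B7:   IN=(all ⊤)   OUT=(all ⊤)

Merge at B3: IN[B3] = OUT[B2] = {a: ⊤, b: 0, c: ⊤, d: ⊤, e: 1, f: ⊤}
Applying B3's transfer function to that IN value gives OUT[B3] (row B3 above).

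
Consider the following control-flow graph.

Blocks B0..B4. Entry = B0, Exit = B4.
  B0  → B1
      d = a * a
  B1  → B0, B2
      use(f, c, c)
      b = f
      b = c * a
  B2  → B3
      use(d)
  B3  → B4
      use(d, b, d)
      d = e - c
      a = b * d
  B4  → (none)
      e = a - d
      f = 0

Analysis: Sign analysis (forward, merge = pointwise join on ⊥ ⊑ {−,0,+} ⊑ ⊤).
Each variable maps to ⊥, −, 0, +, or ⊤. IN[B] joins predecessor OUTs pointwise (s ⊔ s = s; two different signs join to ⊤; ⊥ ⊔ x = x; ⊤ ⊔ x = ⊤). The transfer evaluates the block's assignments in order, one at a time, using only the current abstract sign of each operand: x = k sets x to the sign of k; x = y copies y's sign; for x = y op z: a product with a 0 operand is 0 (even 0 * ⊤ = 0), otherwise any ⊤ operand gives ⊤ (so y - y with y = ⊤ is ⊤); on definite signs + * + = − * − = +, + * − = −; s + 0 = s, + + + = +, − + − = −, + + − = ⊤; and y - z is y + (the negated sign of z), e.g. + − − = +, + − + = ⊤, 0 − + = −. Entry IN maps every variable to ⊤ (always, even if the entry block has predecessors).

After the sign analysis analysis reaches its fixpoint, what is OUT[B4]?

Answer: {a: ⊤, b: ⊤, c: ⊤, d: ⊤, e: ⊤, f: 0}

Trace:
Per-block solution:
  B0:   IN=(all ⊤)   OUT=(all ⊤)
  B1:   IN=(all ⊤)   OUT=(all ⊤)
  B2:   IN=(all ⊤)   OUT=(all ⊤)
  B3:   IN=(all ⊤)   OUT=(all ⊤)
  B4:   IN=(all ⊤)   OUT={f:0; rest ⊤}

Merge at B4: IN[B4] = OUT[B3] = {a: ⊤, b: ⊤, c: ⊤, d: ⊤, e: ⊤, f: ⊤}
Applying B4's transfer function to that IN value gives OUT[B4] (row B4 above).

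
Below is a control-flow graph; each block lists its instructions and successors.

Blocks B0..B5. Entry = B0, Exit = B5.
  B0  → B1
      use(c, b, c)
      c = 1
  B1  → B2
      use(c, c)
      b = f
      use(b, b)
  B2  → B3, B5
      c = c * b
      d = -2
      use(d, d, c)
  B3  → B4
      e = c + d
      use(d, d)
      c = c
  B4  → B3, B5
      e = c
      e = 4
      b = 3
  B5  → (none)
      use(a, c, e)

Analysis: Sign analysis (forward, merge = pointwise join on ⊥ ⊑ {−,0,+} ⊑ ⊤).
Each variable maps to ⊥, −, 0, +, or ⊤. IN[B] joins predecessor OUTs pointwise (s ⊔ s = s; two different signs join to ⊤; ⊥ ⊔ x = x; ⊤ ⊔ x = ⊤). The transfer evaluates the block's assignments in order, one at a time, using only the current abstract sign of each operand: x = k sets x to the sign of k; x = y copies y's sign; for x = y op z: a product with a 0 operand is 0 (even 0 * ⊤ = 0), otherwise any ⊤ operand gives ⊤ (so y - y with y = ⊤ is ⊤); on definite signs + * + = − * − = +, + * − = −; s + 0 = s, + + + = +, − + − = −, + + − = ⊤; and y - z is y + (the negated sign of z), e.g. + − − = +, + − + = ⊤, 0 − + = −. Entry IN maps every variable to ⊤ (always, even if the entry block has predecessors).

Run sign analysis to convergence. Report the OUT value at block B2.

Answer: {a: ⊤, b: ⊤, c: ⊤, d: -, e: ⊤, f: ⊤}

Derivation:
Fixpoint table:
  B0:   IN=(all ⊤)   OUT={c:+; rest ⊤}
  B1:   IN={c:+; rest ⊤}   OUT={c:+; rest ⊤}
  B2:   IN={c:+; rest ⊤}   OUT={d:-; rest ⊤}
  B3:   IN={d:-; rest ⊤}   OUT={d:-; rest ⊤}
  B4:   IN={d:-; rest ⊤}   OUT={b:+, d:-, e:+; rest ⊤}
  B5:   IN={d:-; rest ⊤}   OUT={d:-; rest ⊤}

Merge at B2: IN[B2] = OUT[B1] = {a: ⊤, b: ⊤, c: +, d: ⊤, e: ⊤, f: ⊤}
Applying B2's transfer function to that IN value gives OUT[B2] (row B2 above).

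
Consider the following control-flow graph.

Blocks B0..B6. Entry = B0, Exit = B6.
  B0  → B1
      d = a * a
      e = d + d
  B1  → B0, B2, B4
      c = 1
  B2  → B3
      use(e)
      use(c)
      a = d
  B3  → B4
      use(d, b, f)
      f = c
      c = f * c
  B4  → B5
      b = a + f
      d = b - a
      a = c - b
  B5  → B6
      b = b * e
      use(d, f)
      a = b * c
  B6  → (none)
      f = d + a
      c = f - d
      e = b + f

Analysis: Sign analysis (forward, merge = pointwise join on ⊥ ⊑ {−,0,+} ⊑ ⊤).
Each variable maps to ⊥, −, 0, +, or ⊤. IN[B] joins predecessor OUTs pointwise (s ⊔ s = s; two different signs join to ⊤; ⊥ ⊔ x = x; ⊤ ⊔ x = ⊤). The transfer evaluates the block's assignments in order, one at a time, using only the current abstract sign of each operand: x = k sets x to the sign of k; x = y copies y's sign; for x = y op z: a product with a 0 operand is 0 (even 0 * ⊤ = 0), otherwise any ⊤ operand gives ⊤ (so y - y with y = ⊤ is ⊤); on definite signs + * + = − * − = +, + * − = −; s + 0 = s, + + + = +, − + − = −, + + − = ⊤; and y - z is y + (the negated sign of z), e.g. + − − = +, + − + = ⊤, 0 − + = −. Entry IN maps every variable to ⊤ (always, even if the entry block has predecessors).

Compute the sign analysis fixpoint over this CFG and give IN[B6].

Answer: {a: ⊤, b: ⊤, c: +, d: ⊤, e: ⊤, f: ⊤}

Derivation:
Converged values:
  B0:   IN=(all ⊤)   OUT=(all ⊤)
  B1:   IN=(all ⊤)   OUT={c:+; rest ⊤}
  B2:   IN={c:+; rest ⊤}   OUT={c:+; rest ⊤}
  B3:   IN={c:+; rest ⊤}   OUT={c:+, f:+; rest ⊤}
  B4:   IN={c:+; rest ⊤}   OUT={c:+; rest ⊤}
  B5:   IN={c:+; rest ⊤}   OUT={c:+; rest ⊤}
  B6:   IN={c:+; rest ⊤}   OUT=(all ⊤)

Merge at B6: IN[B6] = OUT[B5] = {a: ⊤, b: ⊤, c: +, d: ⊤, e: ⊤, f: ⊤}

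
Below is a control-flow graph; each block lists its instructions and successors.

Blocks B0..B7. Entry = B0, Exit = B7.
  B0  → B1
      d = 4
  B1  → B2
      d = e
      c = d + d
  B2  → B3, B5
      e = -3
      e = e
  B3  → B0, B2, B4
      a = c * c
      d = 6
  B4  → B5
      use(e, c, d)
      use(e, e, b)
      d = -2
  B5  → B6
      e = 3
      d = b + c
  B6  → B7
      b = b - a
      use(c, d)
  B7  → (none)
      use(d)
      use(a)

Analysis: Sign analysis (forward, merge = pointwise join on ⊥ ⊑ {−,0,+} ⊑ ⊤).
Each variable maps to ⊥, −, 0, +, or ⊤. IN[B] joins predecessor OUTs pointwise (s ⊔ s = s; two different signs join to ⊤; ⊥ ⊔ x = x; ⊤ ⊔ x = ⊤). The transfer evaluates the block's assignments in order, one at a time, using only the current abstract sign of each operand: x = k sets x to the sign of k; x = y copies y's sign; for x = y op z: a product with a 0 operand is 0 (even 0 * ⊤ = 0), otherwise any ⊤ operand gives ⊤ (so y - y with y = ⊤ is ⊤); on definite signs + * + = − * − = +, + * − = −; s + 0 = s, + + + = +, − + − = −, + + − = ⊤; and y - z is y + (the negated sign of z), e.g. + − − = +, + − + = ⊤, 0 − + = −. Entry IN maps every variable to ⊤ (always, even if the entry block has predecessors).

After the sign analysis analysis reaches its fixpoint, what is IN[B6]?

Answer: {a: ⊤, b: ⊤, c: ⊤, d: ⊤, e: +, f: ⊤}

Working:
Fixpoint table:
  B0:  IN=(all ⊤)  OUT={d:+; rest ⊤}
  B1:  IN={d:+; rest ⊤}  OUT=(all ⊤)
  B2:  IN=(all ⊤)  OUT={e:-; rest ⊤}
  B3:  IN={e:-; rest ⊤}  OUT={d:+, e:-; rest ⊤}
  B4:  IN={d:+, e:-; rest ⊤}  OUT={d:-, e:-; rest ⊤}
  B5:  IN={e:-; rest ⊤}  OUT={e:+; rest ⊤}
  B6:  IN={e:+; rest ⊤}  OUT={e:+; rest ⊤}
  B7:  IN={e:+; rest ⊤}  OUT={e:+; rest ⊤}

Merge at B6: IN[B6] = OUT[B5] = {a: ⊤, b: ⊤, c: ⊤, d: ⊤, e: +, f: ⊤}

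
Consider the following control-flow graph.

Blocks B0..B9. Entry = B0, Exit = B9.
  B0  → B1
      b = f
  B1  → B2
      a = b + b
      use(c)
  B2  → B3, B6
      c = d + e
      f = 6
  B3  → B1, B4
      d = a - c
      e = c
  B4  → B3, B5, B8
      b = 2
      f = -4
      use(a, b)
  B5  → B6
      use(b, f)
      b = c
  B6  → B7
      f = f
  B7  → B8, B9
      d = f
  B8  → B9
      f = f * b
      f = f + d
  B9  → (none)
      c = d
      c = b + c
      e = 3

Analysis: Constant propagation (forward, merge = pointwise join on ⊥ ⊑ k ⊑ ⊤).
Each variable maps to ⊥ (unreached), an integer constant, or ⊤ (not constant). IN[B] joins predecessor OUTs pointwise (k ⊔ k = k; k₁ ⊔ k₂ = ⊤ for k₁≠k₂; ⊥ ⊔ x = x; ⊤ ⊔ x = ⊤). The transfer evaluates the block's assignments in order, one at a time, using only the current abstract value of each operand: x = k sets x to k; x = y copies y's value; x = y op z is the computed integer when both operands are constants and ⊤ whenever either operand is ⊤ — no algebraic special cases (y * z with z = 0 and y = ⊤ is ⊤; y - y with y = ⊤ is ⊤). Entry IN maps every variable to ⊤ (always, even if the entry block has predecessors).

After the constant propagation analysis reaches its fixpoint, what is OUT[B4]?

Per-block solution:
  B0:   IN=(all ⊤)   OUT=(all ⊤)
  B1:   IN=(all ⊤)   OUT=(all ⊤)
  B2:   IN=(all ⊤)   OUT={f:6; rest ⊤}
  B3:   IN=(all ⊤)   OUT=(all ⊤)
  B4:   IN=(all ⊤)   OUT={b:2, f:-4; rest ⊤}
  B5:   IN={b:2, f:-4; rest ⊤}   OUT={f:-4; rest ⊤}
  B6:   IN=(all ⊤)   OUT=(all ⊤)
  B7:   IN=(all ⊤)   OUT=(all ⊤)
  B8:   IN=(all ⊤)   OUT=(all ⊤)
  B9:   IN=(all ⊤)   OUT={e:3; rest ⊤}

Merge at B4: IN[B4] = OUT[B3] = {a: ⊤, b: ⊤, c: ⊤, d: ⊤, e: ⊤, f: ⊤}
Applying B4's transfer function to that IN value gives OUT[B4] (row B4 above).

Answer: {a: ⊤, b: 2, c: ⊤, d: ⊤, e: ⊤, f: -4}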